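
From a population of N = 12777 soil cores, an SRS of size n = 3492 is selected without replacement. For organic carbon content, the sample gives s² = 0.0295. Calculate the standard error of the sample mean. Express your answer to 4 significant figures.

Under SRS without replacement, Var(ȳ) = (1 − f)·s²/n with f = n/N = 3492/12777 = 0.27330359.
Var(ȳ) = (1 − 0.27330359)·0.0295/3492 = 0.72669641·8.4478809 × 10^-6 = 6.1390447 × 10^-6.
SE(ȳ) = √(6.1390447 × 10^-6) = 0.002478.

0.002478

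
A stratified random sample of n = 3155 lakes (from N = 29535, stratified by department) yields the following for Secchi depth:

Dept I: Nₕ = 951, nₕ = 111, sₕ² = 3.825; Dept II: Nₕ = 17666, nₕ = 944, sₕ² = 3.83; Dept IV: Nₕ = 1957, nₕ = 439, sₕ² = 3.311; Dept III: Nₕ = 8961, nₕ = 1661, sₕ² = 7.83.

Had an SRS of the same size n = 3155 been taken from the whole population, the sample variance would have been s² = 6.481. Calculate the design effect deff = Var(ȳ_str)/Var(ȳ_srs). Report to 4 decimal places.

Var(ȳ_str) = Σ Wₕ²(1−fₕ)sₕ²/nₕ with Wₕ = Nₕ/29535:
  Dept I: (951/29535)²·(1−111/951)·3.825/111 = 3.1556899 × 10^-5
  Dept II: (17666/29535)²·(1−944/17666)·3.83/944 = 0.0013739764
  Dept IV: (1957/29535)²·(1−439/1957)·3.311/439 = 2.5685221 × 10^-5
  Dept III: (8961/29535)²·(1−1661/8961)·7.83/1661 = 3.5350659 × 10^-4
  → Var(ȳ_str) = 0.0017847251.
Var(ȳ_srs) = (1 − 3155/29535)·6.481/3155 = 0.0018347651.
deff = 0.0017847251 / 0.0018347651 = 0.9727.

0.9727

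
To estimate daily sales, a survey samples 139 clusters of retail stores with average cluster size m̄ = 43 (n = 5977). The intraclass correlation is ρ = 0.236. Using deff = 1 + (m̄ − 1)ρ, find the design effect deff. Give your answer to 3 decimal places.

10.912

deff = 1 + (43 − 1)·0.236 = 1 + 9.912 = 10.912.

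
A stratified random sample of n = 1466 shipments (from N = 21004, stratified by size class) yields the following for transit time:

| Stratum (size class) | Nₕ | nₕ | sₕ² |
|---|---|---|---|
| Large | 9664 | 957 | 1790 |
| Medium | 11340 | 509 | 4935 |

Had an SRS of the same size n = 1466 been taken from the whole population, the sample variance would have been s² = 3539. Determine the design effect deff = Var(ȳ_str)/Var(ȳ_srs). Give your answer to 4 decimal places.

Var(ȳ_str) = Σ Wₕ²(1−fₕ)sₕ²/nₕ with Wₕ = Nₕ/21004:
  Large: (9664/21004)²·(1−957/9664)·1790/957 = 0.35674882
  Medium: (11340/21004)²·(1−509/11340)·4935/509 = 2.699274
  → Var(ȳ_str) = 3.0560228.
Var(ȳ_srs) = (1 − 1466/21004)·3539/1466 = 2.2455601.
deff = 3.0560228 / 2.2455601 = 1.3609.

1.3609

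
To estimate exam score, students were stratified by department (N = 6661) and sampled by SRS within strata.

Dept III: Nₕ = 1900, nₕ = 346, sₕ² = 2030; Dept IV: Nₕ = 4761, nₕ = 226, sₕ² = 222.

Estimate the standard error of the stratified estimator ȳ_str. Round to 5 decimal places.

Var(ȳ_str) = Σₕ Wₕ²(1 − fₕ)sₕ²/nₕ with Wₕ = Nₕ/N, N = 6661.
Dept III: Wₕ = 0.28524246; term = 0.28524246²·(1 − 0.18210526)·2030/346 = 0.39043225.
Dept IV: Wₕ = 0.71475754; term = 0.71475754²·(1 − 0.04746902)·222/226 = 0.47801458.
Sum = 0.86844683.
SE = √(0.86844683) = 0.93190.

0.93190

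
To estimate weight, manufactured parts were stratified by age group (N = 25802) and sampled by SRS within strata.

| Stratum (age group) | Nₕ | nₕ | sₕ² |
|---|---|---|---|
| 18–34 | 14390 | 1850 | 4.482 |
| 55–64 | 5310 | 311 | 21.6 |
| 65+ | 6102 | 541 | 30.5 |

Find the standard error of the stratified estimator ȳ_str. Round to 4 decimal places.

0.0794

Var(ȳ_str) = Σₕ Wₕ²(1 − fₕ)sₕ²/nₕ with Wₕ = Nₕ/N, N = 25802.
18–34: Wₕ = 0.55770870; term = 0.55770870²·(1 − 0.12856150)·4.482/1850 = 6.5667686 × 10^-4.
55–64: Wₕ = 0.20579800; term = 0.20579800²·(1 − 0.05856874)·21.6/311 = 0.0027692635.
65+: Wₕ = 0.23649330; term = 0.23649330²·(1 − 0.08865946)·30.5/541 = 0.0028735644.
Sum = 0.0062995048.
SE = √(0.0062995048) = 0.0794.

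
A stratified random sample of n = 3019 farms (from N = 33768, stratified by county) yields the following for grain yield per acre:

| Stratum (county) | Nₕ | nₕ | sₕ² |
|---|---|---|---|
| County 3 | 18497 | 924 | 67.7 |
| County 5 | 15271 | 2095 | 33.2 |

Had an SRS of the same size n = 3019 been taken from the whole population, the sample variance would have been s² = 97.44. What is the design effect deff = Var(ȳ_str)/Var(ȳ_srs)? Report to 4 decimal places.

0.8058

Var(ȳ_str) = Σ Wₕ²(1−fₕ)sₕ²/nₕ with Wₕ = Nₕ/33768:
  County 3: (18497/33768)²·(1−924/18497)·67.7/924 = 0.020885901
  County 5: (15271/33768)²·(1−2095/15271)·33.2/2095 = 0.0027963688
  → Var(ȳ_str) = 0.02368227.
Var(ȳ_srs) = (1 − 3019/33768)·97.44/3019 = 0.029390016.
deff = 0.02368227 / 0.029390016 = 0.8058.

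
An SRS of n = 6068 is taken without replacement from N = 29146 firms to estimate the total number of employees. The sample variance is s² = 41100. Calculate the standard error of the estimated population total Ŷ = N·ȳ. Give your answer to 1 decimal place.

67497.3

Var(Ŷ) = N²·Var(ȳ) = N²·(1 − n/N)·s²/n.
f = 6068/29146 = 0.20819323; Var(ȳ) = 0.79180677·41100/6068 = 5.3630946.
Var(Ŷ) = 29146² · 5.3630946 = 4.5558916 × 10^9.
SE(Ŷ) = √(4.5558916 × 10^9) = 67497.3.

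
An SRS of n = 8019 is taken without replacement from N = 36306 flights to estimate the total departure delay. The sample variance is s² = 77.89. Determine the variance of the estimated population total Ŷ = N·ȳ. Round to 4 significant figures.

Var(Ŷ) = N²·Var(ȳ) = N²·(1 − n/N)·s²/n.
f = 8019/36306 = 0.22087258; Var(ȳ) = 0.77912742·77.89/8019 = 0.0075678058.
Var(Ŷ) = 36306² · 0.0075678058 = 9.9753188 × 10^6.

9.975 × 10^6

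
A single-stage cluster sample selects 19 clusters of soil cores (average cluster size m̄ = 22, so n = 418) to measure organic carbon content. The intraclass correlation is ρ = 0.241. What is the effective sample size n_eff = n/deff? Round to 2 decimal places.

68.97

deff = 1 + (22 − 1)·0.241 = 1 + 5.061 = 6.061.
n_eff = 418 / 6.061 = 68.97.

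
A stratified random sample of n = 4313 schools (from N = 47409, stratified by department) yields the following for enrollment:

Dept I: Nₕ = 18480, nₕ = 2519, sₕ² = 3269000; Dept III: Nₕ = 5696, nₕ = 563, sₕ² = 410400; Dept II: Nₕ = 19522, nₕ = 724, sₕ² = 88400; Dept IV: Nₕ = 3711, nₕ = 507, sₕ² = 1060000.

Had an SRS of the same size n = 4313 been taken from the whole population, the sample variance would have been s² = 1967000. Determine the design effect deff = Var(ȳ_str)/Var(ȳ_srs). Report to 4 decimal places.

0.5084

Var(ȳ_str) = Σ Wₕ²(1−fₕ)sₕ²/nₕ with Wₕ = Nₕ/47409:
  Dept I: (18480/47409)²·(1−2519/18480)·3269000/2519 = 170.30493
  Dept III: (5696/47409)²·(1−563/5696)·410400/563 = 9.4824074
  Dept II: (19522/47409)²·(1−724/19522)·88400/724 = 19.935543
  Dept IV: (3711/47409)²·(1−507/3711)·1060000/507 = 11.060118
  → Var(ȳ_str) = 210.783.
Var(ȳ_srs) = (1 − 4313/47409)·1967000/4313 = 414.57305.
deff = 210.783 / 414.57305 = 0.5084.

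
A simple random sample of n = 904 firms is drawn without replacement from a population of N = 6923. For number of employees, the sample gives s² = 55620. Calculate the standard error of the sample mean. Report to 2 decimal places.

7.31

Under SRS without replacement, Var(ȳ) = (1 − f)·s²/n with f = n/N = 904/6923 = 0.13057923.
Var(ȳ) = (1 − 0.13057923)·55620/904 = 0.86942077·61.526549 = 53.492459.
SE(ȳ) = √(53.492459) = 7.31.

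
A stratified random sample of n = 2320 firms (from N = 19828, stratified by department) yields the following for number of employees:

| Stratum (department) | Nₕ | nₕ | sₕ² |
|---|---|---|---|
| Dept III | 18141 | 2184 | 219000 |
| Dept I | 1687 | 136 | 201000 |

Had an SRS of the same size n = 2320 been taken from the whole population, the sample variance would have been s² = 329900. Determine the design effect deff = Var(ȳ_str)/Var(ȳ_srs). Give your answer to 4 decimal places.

Var(ȳ_str) = Σ Wₕ²(1−fₕ)sₕ²/nₕ with Wₕ = Nₕ/19828:
  Dept III: (18141/19828)²·(1−2184/18141)·219000/2184 = 73.832254
  Dept I: (1687/19828)²·(1−136/1687)·201000/136 = 9.8361741
  → Var(ȳ_str) = 83.668428.
Var(ȳ_srs) = (1 − 2320/19828)·329900/2320 = 125.56019.
deff = 83.668428 / 125.56019 = 0.6664.

0.6664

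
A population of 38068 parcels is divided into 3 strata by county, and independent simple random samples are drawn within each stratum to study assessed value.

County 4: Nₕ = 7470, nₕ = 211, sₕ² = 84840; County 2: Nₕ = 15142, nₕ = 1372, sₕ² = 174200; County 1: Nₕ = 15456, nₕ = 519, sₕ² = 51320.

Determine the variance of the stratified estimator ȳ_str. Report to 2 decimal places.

Var(ȳ_str) = Σₕ Wₕ²(1 − fₕ)sₕ²/nₕ with Wₕ = Nₕ/N, N = 38068.
County 4: Wₕ = 0.19622780; term = 0.19622780²·(1 − 0.02824632)·84840/211 = 15.045114.
County 2: Wₕ = 0.39776190; term = 0.39776190²·(1 − 0.09060890)·174200/1372 = 18.268004.
County 1: Wₕ = 0.40601030; term = 0.40601030²·(1 − 0.03357919)·51320/519 = 15.752869.
Sum = 49.065987.

49.07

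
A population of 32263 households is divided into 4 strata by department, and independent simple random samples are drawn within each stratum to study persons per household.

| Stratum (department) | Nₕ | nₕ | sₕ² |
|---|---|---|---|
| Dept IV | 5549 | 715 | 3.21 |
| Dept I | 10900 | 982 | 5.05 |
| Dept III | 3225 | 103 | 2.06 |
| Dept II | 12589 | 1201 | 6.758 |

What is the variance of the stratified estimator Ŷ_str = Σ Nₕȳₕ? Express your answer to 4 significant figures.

Var(Ŷ_str) = Σₕ Nₕ²(1 − fₕ)sₕ²/nₕ.
Dept IV: 5549²·(1 − 715/5549)·3.21/715 = 120426.03.
Dept I: 10900²·(1 − 982/10900)·5.05/982 = 555943.29.
Dept III: 3225²·(1 − 103/3225)·2.06/103 = 201369.
Dept II: 12589²·(1 − 1201/12589)·6.758/1201 = 806703.37.
Sum = 1.6844417 × 10^6.

1.684 × 10^6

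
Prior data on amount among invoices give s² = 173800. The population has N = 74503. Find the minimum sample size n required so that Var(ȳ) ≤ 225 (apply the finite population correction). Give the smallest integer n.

765

Without fpc, n₀ = s²/D = 173800/225 = 772.4444.
With fpc, (1 − n/N)·s²/n ≤ D requires n ≥ n₀/(1 + n₀/N) = 772.4444/(1 + 772.4444/74503) = 764.5179.
Rounding up, n = 765.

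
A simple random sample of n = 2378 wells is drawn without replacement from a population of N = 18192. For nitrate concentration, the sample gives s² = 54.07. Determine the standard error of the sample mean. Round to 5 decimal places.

Under SRS without replacement, Var(ȳ) = (1 − f)·s²/n with f = n/N = 2378/18192 = 0.13071680.
Var(ȳ) = (1 − 0.13071680)·54.07/2378 = 0.86928320·0.022737595 = 0.019765409.
SE(ȳ) = √(0.019765409) = 0.14059.

0.14059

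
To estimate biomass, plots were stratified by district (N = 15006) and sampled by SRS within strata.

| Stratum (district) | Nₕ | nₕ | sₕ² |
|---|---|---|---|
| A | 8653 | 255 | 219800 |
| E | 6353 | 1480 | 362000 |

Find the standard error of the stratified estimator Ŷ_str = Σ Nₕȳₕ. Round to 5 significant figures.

Var(Ŷ_str) = Σₕ Nₕ²(1 − fₕ)sₕ²/nₕ.
A: 8653²·(1 − 255/8653)·219800/255 = 6.2636875 × 10^10.
E: 6353²·(1 − 1480/6353)·362000/1480 = 7.5722008 × 10^9.
Sum = 7.0209076 × 10^10.
SE = √(7.0209076 × 10^10) = 264970.

264970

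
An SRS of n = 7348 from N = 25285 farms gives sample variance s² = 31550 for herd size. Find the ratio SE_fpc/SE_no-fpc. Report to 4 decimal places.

0.8423

f = n/N = 7348/25285 = 0.29060708.
SE_no-fpc = √(s²/n) = 2.072121; SE_fpc = √((1−f)s²/n) = 1.7452536.
Ratio = √(1−f) = 0.84225466.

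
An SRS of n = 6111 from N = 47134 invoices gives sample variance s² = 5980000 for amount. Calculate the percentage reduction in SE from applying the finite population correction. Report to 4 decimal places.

6.7075

f = n/N = 6111/47134 = 0.12965163.
SE_no-fpc = √(s²/n) = 31.281996; SE_fpc = √((1−f)s²/n) = 29.183744.
Ratio = √(1−f) = 0.93292463. Reduction = 100·(1 − 0.93292463) = 6.7075%.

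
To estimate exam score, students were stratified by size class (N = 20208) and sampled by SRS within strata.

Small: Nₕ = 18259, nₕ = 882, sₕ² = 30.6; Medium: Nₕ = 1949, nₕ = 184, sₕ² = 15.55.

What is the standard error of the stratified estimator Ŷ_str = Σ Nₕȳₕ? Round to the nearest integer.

Var(Ŷ_str) = Σₕ Nₕ²(1 − fₕ)sₕ²/nₕ.
Small: 18259²·(1 − 882/18259)·30.6/882 = 1.1007904 × 10^7.
Medium: 1949²·(1 − 184/1949)·15.55/184 = 290716.12.
Sum = 1.129862 × 10^7.
SE = √(1.129862 × 10^7) = 3361.

3361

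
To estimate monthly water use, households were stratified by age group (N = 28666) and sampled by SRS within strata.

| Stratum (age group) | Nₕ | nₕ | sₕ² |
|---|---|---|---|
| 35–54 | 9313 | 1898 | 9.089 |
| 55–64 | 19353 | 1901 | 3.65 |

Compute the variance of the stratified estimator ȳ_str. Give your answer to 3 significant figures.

0.00119

Var(ȳ_str) = Σₕ Wₕ²(1 − fₕ)sₕ²/nₕ with Wₕ = Nₕ/N, N = 28666.
35–54: Wₕ = 0.32487965; term = 0.32487965²·(1 − 0.20380114)·9.089/1898 = 4.024264 × 10^-4.
55–64: Wₕ = 0.67512035; term = 0.67512035²·(1 − 0.09822766)·3.65/1901 = 7.8916907 × 10^-4.
Sum = 0.0011915955.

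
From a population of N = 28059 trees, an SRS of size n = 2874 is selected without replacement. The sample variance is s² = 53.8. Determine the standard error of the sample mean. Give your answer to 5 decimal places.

Under SRS without replacement, Var(ȳ) = (1 − f)·s²/n with f = n/N = 2874/28059 = 0.10242703.
Var(ȳ) = (1 − 0.10242703)·53.8/2874 = 0.89757297·0.018719555 = 0.016802166.
SE(ȳ) = √(0.016802166) = 0.12962.

0.12962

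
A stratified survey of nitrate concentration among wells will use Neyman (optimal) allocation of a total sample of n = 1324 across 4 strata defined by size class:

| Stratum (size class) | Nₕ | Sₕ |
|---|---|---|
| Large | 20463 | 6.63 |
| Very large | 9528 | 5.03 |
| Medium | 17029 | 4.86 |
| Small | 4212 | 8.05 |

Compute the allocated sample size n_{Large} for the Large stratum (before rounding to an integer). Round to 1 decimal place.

Neyman allocation: nₕ = n·NₕSₕ / Σⱼ NⱼSⱼ.
Σ NⱼSⱼ = 20463·6.63 + 9528·5.03 + 17029·4.86 + 4212·8.05 = 300263.07.
n_{Large} = 1324·20463·6.63 / 300263.07 = 598.2.

598.2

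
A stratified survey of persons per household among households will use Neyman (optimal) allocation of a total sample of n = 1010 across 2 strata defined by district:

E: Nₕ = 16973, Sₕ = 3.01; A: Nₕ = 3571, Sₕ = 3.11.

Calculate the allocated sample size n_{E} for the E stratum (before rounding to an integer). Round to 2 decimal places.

Neyman allocation: nₕ = n·NₕSₕ / Σⱼ NⱼSⱼ.
Σ NⱼSⱼ = 16973·3.01 + 3571·3.11 = 62194.54.
n_{E} = 1010·16973·3.01 / 62194.54 = 829.65.

829.65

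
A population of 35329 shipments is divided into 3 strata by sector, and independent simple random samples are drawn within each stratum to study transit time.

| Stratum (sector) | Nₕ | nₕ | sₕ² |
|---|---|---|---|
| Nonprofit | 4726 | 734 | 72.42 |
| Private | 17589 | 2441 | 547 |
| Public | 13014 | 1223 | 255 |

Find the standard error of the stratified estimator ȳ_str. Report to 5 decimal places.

0.27379

Var(ȳ_str) = Σₕ Wₕ²(1 − fₕ)sₕ²/nₕ with Wₕ = Nₕ/N, N = 35329.
Nonprofit: Wₕ = 0.13377112; term = 0.13377112²·(1 − 0.15531105)·72.42/734 = 0.0014913653.
Private: Wₕ = 0.49786295; term = 0.49786295²·(1 − 0.13877992)·547/2441 = 0.047835829.
Public: Wₕ = 0.36836593; term = 0.36836593²·(1 − 0.09397572)·255/1223 = 0.02563377.
Sum = 0.074960964.
SE = √(0.074960964) = 0.27379.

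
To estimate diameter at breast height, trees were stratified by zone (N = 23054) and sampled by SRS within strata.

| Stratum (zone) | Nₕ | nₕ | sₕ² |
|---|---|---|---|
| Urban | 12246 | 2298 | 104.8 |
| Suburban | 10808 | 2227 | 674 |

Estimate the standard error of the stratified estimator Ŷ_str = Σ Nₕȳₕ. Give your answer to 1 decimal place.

5798.7

Var(Ŷ_str) = Σₕ Nₕ²(1 − fₕ)sₕ²/nₕ.
Urban: 12246²·(1 − 2298/12246)·104.8/2298 = 5.555732 × 10^6.
Suburban: 10808²·(1 − 2227/10808)·674/2227 = 2.806874 × 10^7.
Sum = 3.3624472 × 10^7.
SE = √(3.3624472 × 10^7) = 5798.7.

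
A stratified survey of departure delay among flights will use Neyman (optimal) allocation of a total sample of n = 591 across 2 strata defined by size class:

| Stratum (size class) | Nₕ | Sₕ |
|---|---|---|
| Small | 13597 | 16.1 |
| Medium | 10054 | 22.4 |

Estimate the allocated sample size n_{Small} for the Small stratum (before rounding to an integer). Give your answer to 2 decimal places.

291.31

Neyman allocation: nₕ = n·NₕSₕ / Σⱼ NⱼSⱼ.
Σ NⱼSⱼ = 13597·16.1 + 10054·22.4 = 444121.3.
n_{Small} = 591·13597·16.1 / 444121.3 = 291.31.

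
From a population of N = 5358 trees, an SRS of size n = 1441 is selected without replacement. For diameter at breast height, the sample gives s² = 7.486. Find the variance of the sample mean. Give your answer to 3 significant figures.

Under SRS without replacement, Var(ȳ) = (1 − f)·s²/n with f = n/N = 1441/5358 = 0.26894364.
Var(ȳ) = (1 − 0.26894364)·7.486/1441 = 0.73105636·0.0051950035 = 0.0037978403.

0.00380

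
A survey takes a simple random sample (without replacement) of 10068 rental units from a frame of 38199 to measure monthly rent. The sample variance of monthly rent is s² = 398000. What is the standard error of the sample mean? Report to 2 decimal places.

5.40

Under SRS without replacement, Var(ȳ) = (1 − f)·s²/n with f = n/N = 10068/38199 = 0.26356711.
Var(ȳ) = (1 − 0.26356711)·398000/10068 = 0.73643289·39.531188 = 29.112067.
SE(ȳ) = √(29.112067) = 5.40.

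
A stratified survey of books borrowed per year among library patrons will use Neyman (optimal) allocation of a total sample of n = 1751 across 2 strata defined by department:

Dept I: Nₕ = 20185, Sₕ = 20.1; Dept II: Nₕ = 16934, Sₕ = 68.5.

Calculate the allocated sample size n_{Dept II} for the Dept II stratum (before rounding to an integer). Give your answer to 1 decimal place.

Neyman allocation: nₕ = n·NₕSₕ / Σⱼ NⱼSⱼ.
Σ NⱼSⱼ = 20185·20.1 + 16934·68.5 = 1.5656975 × 10^6.
n_{Dept II} = 1751·16934·68.5 / (1.5656975 × 10^6) = 1297.3.

1297.3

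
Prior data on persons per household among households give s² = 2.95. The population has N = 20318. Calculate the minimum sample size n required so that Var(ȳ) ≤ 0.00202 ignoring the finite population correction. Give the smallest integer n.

1461

Without fpc, n₀ = s²/D = 2.95/0.00202 = 1460.3960.
Rounding up, n = 1461.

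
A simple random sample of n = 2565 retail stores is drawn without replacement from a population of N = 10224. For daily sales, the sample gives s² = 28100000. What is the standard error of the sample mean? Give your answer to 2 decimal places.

90.59

Under SRS without replacement, Var(ȳ) = (1 − f)·s²/n with f = n/N = 2565/10224 = 0.25088028.
Var(ȳ) = (1 − 0.25088028)·28100000/2565 = 0.74911972·10955.166 = 8206.7306.
SE(ȳ) = √(8206.7306) = 90.59.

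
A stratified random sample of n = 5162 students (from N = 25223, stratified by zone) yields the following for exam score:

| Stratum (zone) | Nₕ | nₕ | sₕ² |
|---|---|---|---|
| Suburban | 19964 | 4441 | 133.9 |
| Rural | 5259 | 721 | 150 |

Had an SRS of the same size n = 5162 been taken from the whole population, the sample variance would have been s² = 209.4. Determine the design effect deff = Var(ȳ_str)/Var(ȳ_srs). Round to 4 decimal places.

Var(ȳ_str) = Σ Wₕ²(1−fₕ)sₕ²/nₕ with Wₕ = Nₕ/25223:
  Suburban: (19964/25223)²·(1−4441/19964)·133.9/4441 = 0.01468688
  Rural: (5259/25223)²·(1−721/5259)·150/721 = 0.0078042321
  → Var(ȳ_str) = 0.022491112.
Var(ȳ_srs) = (1 − 5162/25223)·209.4/5162 = 0.032263726.
deff = 0.022491112 / 0.032263726 = 0.6971.

0.6971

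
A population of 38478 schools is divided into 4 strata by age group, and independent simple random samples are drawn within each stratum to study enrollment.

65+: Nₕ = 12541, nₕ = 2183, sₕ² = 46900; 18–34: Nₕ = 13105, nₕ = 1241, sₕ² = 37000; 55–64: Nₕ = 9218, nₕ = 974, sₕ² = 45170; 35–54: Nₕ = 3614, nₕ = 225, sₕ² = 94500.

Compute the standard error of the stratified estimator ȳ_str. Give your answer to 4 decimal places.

3.2971

Var(ȳ_str) = Σₕ Wₕ²(1 − fₕ)sₕ²/nₕ with Wₕ = Nₕ/N, N = 38478.
65+: Wₕ = 0.32592650; term = 0.32592650²·(1 − 0.17406905)·46900/2183 = 1.8849603.
18–34: Wₕ = 0.34058423; term = 0.34058423²·(1 − 0.09469668)·37000/1241 = 3.1309283.
55–64: Wₕ = 0.23956547; term = 0.23956547²·(1 − 0.10566283)·45170/974 = 2.3803501.
35–54: Wₕ = 0.09392380; term = 0.09392380²·(1 − 0.06225789)·94500/225 = 3.4744337.
Sum = 10.870672.
SE = √(10.870672) = 3.2971.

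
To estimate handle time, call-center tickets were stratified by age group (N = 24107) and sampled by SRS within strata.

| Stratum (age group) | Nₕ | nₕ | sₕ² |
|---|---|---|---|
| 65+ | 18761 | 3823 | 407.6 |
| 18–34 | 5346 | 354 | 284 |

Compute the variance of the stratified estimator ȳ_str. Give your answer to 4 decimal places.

0.0883

Var(ȳ_str) = Σₕ Wₕ²(1 − fₕ)sₕ²/nₕ with Wₕ = Nₕ/N, N = 24107.
65+: Wₕ = 0.77823869; term = 0.77823869²·(1 − 0.20377379)·407.6/3823 = 0.051415253.
18–34: Wₕ = 0.22176131; term = 0.22176131²·(1 − 0.06621773)·284/354 = 0.036841073.
Sum = 0.088256326.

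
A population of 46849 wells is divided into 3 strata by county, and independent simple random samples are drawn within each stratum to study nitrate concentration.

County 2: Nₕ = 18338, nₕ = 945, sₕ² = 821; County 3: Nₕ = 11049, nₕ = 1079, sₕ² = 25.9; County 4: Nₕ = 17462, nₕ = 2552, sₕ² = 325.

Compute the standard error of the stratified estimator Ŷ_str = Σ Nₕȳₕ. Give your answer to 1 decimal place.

17689.0

Var(Ŷ_str) = Σₕ Nₕ²(1 − fₕ)sₕ²/nₕ.
County 2: 18338²·(1 − 945/18338)·821/945 = 2.7710082 × 10^8.
County 3: 11049²·(1 − 1079/11049)·25.9/1079 = 2.6442131 × 10^6.
County 4: 17462²·(1 − 2552/17462)·325/2552 = 3.315693 × 10^7.
Sum = 3.1290196 × 10^8.
SE = √(3.1290196 × 10^8) = 17689.0.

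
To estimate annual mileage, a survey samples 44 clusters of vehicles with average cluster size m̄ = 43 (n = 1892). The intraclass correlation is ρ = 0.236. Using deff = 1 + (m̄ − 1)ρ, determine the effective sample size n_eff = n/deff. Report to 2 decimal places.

173.39

deff = 1 + (43 − 1)·0.236 = 1 + 9.912 = 10.912.
n_eff = 1892 / 10.912 = 173.39.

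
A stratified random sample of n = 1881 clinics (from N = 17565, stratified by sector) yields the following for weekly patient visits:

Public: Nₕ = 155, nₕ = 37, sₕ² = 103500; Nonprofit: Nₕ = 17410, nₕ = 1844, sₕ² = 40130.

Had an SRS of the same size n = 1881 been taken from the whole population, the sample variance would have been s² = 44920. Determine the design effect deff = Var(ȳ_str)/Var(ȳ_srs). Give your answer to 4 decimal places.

0.9042

Var(ȳ_str) = Σ Wₕ²(1−fₕ)sₕ²/nₕ with Wₕ = Nₕ/17565:
  Public: (155/17565)²·(1−37/155)·103500/37 = 0.1658273
  Nonprofit: (17410/17565)²·(1−1844/17410)·40130/1844 = 19.115591
  → Var(ȳ_str) = 19.281418.
Var(ȳ_srs) = (1 − 1881/17565)·44920/1881 = 21.323556.
deff = 19.281418 / 21.323556 = 0.9042.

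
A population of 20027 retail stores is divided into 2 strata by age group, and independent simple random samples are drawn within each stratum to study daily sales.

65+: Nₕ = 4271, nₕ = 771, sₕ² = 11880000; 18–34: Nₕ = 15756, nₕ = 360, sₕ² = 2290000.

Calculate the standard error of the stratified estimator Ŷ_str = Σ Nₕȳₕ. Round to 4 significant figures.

1.332 × 10^6

Var(Ŷ_str) = Σₕ Nₕ²(1 − fₕ)sₕ²/nₕ.
65+: 4271²·(1 − 771/4271)·11880000/771 = 2.3033486 × 10^11.
18–34: 15756²·(1 − 360/15756)·2290000/360 = 1.5430744 × 10^12.
Sum = 1.7734093 × 10^12.
SE = √(1.7734093 × 10^12) = 1.332 × 10^6.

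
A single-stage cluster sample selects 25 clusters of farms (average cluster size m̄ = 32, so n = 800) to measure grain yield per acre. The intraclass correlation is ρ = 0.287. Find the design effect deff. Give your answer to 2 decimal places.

9.90

deff = 1 + (32 − 1)·0.287 = 1 + 8.897 = 9.897.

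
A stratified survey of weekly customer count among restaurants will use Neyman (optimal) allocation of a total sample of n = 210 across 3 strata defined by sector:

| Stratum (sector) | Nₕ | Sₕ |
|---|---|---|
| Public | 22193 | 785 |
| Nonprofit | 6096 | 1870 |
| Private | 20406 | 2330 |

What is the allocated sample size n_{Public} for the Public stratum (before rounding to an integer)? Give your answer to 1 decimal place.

Neyman allocation: nₕ = n·NₕSₕ / Σⱼ NⱼSⱼ.
Σ NⱼSⱼ = 22193·785 + 6096·1870 + 20406·2330 = 7.6367005 × 10^7.
n_{Public} = 210·22193·785 / (7.6367005 × 10^7) = 47.9.

47.9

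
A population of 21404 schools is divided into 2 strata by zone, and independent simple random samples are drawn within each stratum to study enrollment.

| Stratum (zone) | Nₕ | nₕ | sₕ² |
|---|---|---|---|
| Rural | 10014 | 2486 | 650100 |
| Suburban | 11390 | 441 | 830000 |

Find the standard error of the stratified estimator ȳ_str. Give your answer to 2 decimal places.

23.57

Var(ȳ_str) = Σₕ Wₕ²(1 − fₕ)sₕ²/nₕ with Wₕ = Nₕ/N, N = 21404.
Rural: Wₕ = 0.46785648; term = 0.46785648²·(1 − 0.24825245)·650100/2486 = 43.030496.
Suburban: Wₕ = 0.53214352; term = 0.53214352²·(1 − 0.03871817)·830000/441 = 512.32765.
Sum = 555.35815.
SE = √(555.35815) = 23.57.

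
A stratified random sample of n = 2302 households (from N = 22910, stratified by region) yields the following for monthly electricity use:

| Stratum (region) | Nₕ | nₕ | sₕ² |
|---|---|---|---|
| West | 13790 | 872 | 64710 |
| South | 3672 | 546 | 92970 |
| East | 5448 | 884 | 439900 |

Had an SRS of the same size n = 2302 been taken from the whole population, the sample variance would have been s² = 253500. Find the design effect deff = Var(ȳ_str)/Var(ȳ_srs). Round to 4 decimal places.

0.5298

Var(ȳ_str) = Σ Wₕ²(1−fₕ)sₕ²/nₕ with Wₕ = Nₕ/22910:
  West: (13790/22910)²·(1−872/13790)·64710/872 = 25.186295
  South: (3672/22910)²·(1−546/3672)·92970/546 = 3.7238455
  East: (5448/22910)²·(1−884/5448)·439900/884 = 23.574053
  → Var(ȳ_str) = 52.484194.
Var(ȳ_srs) = (1 − 2302/22910)·253500/2302 = 99.056596.
deff = 52.484194 / 99.056596 = 0.5298.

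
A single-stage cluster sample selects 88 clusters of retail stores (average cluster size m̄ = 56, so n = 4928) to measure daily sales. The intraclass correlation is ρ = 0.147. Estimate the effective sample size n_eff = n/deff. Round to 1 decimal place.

deff = 1 + (56 − 1)·0.147 = 1 + 8.085 = 9.085.
n_eff = 4928 / 9.085 = 542.4.

542.4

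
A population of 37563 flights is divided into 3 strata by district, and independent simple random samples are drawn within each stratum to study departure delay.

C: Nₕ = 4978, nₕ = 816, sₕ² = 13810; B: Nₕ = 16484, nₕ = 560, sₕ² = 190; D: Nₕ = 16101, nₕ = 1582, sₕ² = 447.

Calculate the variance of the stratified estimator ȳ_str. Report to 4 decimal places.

Var(ȳ_str) = Σₕ Wₕ²(1 − fₕ)sₕ²/nₕ with Wₕ = Nₕ/N, N = 37563.
C: Wₕ = 0.13252403; term = 0.13252403²·(1 − 0.16392125)·13810/816 = 0.24850776.
B: Wₕ = 0.43883609; term = 0.43883609²·(1 − 0.03397234)·190/560 = 0.063118956.
D: Wₕ = 0.42863988; term = 0.42863988²·(1 − 0.09825477)·447/1582 = 0.046813386.
Sum = 0.3584401.

0.3584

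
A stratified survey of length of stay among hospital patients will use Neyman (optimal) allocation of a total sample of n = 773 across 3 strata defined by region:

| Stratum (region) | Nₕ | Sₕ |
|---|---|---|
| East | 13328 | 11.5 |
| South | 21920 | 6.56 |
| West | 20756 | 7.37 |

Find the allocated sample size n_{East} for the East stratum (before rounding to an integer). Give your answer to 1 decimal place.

Neyman allocation: nₕ = n·NₕSₕ / Σⱼ NⱼSⱼ.
Σ NⱼSⱼ = 13328·11.5 + 21920·6.56 + 20756·7.37 = 450038.92.
n_{East} = 773·13328·11.5 / 450038.92 = 263.3.

263.3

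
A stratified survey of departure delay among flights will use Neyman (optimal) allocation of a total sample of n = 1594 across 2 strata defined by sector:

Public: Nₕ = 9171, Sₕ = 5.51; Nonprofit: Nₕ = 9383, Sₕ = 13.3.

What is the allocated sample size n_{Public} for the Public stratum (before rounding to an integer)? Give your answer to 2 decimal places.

Neyman allocation: nₕ = n·NₕSₕ / Σⱼ NⱼSⱼ.
Σ NⱼSⱼ = 9171·5.51 + 9383·13.3 = 175326.11.
n_{Public} = 1594·9171·5.51 / 175326.11 = 459.42.

459.42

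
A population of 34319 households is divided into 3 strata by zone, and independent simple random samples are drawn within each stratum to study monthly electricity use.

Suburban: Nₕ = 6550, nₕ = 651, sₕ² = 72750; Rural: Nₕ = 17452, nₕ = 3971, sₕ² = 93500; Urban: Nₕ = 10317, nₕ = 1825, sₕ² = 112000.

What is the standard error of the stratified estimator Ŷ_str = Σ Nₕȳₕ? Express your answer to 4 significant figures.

Var(Ŷ_str) = Σₕ Nₕ²(1 − fₕ)sₕ²/nₕ.
Suburban: 6550²·(1 − 651/6550)·72750/651 = 4.3178913 × 10^9.
Rural: 17452²·(1 − 3971/17452)·93500/3971 = 5.539608 × 10^9.
Urban: 10317²·(1 − 1825/10317)·112000/1825 = 5.3767342 × 10^9.
Sum = 1.5234234 × 10^10.
SE = √(1.5234234 × 10^10) = 123400.

123400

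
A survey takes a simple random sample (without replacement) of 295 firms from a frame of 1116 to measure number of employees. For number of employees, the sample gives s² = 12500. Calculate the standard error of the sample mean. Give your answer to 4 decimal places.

Under SRS without replacement, Var(ȳ) = (1 − f)·s²/n with f = n/N = 295/1116 = 0.26433692.
Var(ȳ) = (1 − 0.26433692)·12500/295 = 0.73566308·42.372881 = 31.172165.
SE(ȳ) = √(31.172165) = 5.5832.

5.5832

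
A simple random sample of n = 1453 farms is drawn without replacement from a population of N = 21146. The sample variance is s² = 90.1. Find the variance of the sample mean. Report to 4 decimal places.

0.0577

Under SRS without replacement, Var(ȳ) = (1 − f)·s²/n with f = n/N = 1453/21146 = 0.06871276.
Var(ȳ) = (1 − 0.06871276)·90.1/1453 = 0.93128724·0.062009635 = 0.057748782.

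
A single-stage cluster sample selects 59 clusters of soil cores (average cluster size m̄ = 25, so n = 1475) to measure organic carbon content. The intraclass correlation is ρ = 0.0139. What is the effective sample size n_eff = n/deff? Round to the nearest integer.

1106

deff = 1 + (25 − 1)·0.0139 = 1 + 0.3336 = 1.3336.
n_eff = 1475 / 1.3336 = 1106.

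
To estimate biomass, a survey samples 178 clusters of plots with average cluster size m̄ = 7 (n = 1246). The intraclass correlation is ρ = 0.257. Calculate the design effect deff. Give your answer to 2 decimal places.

deff = 1 + (7 − 1)·0.257 = 1 + 1.542 = 2.542.

2.54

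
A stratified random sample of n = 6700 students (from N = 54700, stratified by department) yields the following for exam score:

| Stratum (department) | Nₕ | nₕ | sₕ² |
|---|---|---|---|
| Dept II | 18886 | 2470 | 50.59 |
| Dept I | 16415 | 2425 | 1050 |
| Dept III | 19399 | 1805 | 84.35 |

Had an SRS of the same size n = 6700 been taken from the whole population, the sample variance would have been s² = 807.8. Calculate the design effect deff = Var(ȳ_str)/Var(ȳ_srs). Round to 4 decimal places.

Var(ȳ_str) = Σ Wₕ²(1−fₕ)sₕ²/nₕ with Wₕ = Nₕ/54700:
  Dept II: (18886/54700)²·(1−2470/18886)·50.59/2470 = 0.0021222689
  Dept I: (16415/54700)²·(1−2425/16415)·1050/2425 = 0.033232385
  Dept III: (19399/54700)²·(1−1805/19399)·84.35/1805 = 0.0053306131
  → Var(ȳ_str) = 0.040685267.
Var(ȳ_srs) = (1 − 6700/54700)·807.8/6700 = 0.10579934.
deff = 0.040685267 / 0.10579934 = 0.3846.

0.3846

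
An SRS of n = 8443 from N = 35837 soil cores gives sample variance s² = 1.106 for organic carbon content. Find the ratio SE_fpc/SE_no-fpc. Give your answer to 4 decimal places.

0.8743

f = n/N = 8443/35837 = 0.23559450.
SE_no-fpc = √(s²/n) = 0.011445352; SE_fpc = √((1−f)s²/n) = 0.010006704.
Ratio = √(1−f) = 0.87430287.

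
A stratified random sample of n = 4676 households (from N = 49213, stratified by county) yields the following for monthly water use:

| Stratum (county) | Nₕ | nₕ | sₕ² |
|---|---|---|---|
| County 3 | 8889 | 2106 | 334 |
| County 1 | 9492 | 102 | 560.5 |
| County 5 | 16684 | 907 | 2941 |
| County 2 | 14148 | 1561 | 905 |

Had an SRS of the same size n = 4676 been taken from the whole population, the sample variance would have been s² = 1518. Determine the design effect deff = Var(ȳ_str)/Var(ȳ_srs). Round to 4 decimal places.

Var(ȳ_str) = Σ Wₕ²(1−fₕ)sₕ²/nₕ with Wₕ = Nₕ/49213:
  County 3: (8889/49213)²·(1−2106/8889)·334/2106 = 0.0039482364
  County 1: (9492/49213)²·(1−102/9492)·560.5/102 = 0.20222698
  County 5: (16684/49213)²·(1−907/16684)·2941/907 = 0.3524136
  County 2: (14148/49213)²·(1−1561/14148)·905/1561 = 0.042628817
  → Var(ȳ_str) = 0.60121763.
Var(ȳ_srs) = (1 − 4676/49213)·1518/4676 = 0.29379093.
deff = 0.60121763 / 0.29379093 = 2.0464.

2.0464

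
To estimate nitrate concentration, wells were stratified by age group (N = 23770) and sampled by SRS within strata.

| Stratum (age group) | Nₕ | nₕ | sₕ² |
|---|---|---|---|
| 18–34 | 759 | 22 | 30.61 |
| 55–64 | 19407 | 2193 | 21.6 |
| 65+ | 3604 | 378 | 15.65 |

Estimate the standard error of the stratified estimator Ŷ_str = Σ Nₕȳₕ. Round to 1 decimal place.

2133.1

Var(Ŷ_str) = Σₕ Nₕ²(1 − fₕ)sₕ²/nₕ.
18–34: 759²·(1 − 22/759)·30.61/22 = 778305.16.
55–64: 19407²·(1 − 2193/19407)·21.6/2193 = 3.2904502 × 10^6.
65+: 3604²·(1 − 378/3604)·15.65/378 = 481361.87.
Sum = 4.5501172 × 10^6.
SE = √(4.5501172 × 10^6) = 2133.1.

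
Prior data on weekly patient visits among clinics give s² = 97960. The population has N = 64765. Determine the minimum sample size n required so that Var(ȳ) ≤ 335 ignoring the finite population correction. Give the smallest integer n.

Without fpc, n₀ = s²/D = 97960/335 = 292.4179.
Rounding up, n = 293.

293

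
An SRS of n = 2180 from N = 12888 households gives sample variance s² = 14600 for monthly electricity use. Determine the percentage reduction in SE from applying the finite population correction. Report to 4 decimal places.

f = n/N = 2180/12888 = 0.16914960.
SE_no-fpc = √(s²/n) = 2.5879041; SE_fpc = √((1−f)s²/n) = 2.3589004.
Ratio = √(1−f) = 0.91150996. Reduction = 100·(1 − 0.91150996) = 8.8490%.

8.8490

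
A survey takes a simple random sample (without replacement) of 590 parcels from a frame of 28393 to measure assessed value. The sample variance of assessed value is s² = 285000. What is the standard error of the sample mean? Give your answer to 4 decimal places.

21.7489

Under SRS without replacement, Var(ȳ) = (1 − f)·s²/n with f = n/N = 590/28393 = 0.02077977.
Var(ȳ) = (1 − 0.02077977)·285000/590 = 0.97922023·483.05085 = 473.01316.
SE(ȳ) = √(473.01316) = 21.7489.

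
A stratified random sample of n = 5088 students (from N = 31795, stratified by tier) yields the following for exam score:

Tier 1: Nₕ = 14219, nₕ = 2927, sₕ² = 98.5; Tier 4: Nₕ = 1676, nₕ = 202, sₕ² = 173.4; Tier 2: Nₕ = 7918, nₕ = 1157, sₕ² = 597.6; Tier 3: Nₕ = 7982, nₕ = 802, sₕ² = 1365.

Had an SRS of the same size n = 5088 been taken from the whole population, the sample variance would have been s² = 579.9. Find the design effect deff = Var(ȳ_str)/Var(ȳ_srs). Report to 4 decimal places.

1.3713

Var(ȳ_str) = Σ Wₕ²(1−fₕ)sₕ²/nₕ with Wₕ = Nₕ/31795:
  Tier 1: (14219/31795)²·(1−2927/14219)·98.5/2927 = 0.0053448531
  Tier 4: (1676/31795)²·(1−202/1676)·173.4/202 = 0.0020977395
  Tier 2: (7918/31795)²·(1−1157/7918)·597.6/1157 = 0.027351806
  Tier 3: (7982/31795)²·(1−802/7982)·1365/802 = 0.096488775
  → Var(ȳ_str) = 0.13128317.
Var(ȳ_srs) = (1 − 5088/31795)·579.9/5088 = 0.09573534.
deff = 0.13128317 / 0.09573534 = 1.3713.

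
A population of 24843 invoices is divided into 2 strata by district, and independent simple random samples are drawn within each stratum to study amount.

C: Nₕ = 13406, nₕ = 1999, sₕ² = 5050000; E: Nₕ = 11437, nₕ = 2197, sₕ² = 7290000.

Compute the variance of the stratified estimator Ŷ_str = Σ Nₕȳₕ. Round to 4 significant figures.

7.370 × 10^11

Var(Ŷ_str) = Σₕ Nₕ²(1 − fₕ)sₕ²/nₕ.
C: 13406²·(1 − 1999/13406)·5050000/1999 = 3.8632182 × 10^11.
E: 11437²·(1 − 2197/11437)·7290000/2197 = 3.5065623 × 10^11.
Sum = 7.3697805 × 10^11.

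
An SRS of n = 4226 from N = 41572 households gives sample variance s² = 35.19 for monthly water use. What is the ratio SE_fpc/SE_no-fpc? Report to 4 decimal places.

f = n/N = 4226/41572 = 0.10165496.
SE_no-fpc = √(s²/n) = 0.091252524; SE_fpc = √((1−f)s²/n) = 0.086490115.
Ratio = √(1−f) = 0.94781066.

0.9478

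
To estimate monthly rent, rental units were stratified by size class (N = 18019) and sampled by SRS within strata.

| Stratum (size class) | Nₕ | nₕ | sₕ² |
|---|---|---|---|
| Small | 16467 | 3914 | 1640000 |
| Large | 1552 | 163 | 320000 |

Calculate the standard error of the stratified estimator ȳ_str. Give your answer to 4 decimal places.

16.7271

Var(ȳ_str) = Σₕ Wₕ²(1 − fₕ)sₕ²/nₕ with Wₕ = Nₕ/N, N = 18019.
Small: Wₕ = 0.91386869; term = 0.91386869²·(1 − 0.23768750)·1640000/3914 = 266.76182.
Large: Wₕ = 0.08613131; term = 0.08613131²·(1 − 0.10502577)·320000/163 = 13.034518.
Sum = 279.79634.
SE = √(279.79634) = 16.7271.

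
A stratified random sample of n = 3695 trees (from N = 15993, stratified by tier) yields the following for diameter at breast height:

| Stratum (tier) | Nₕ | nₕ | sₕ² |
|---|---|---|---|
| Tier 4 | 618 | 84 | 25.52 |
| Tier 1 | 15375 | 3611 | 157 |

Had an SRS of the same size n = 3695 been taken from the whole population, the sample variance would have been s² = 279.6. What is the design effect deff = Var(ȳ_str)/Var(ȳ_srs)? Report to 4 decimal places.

Var(ȳ_str) = Σ Wₕ²(1−fₕ)sₕ²/nₕ with Wₕ = Nₕ/15993:
  Tier 4: (618/15993)²·(1−84/618)·25.52/84 = 3.9198662 × 10^-4
  Tier 1: (15375/15993)²·(1−3611/15375)·157/3611 = 0.030745562
  → Var(ȳ_str) = 0.031137549.
Var(ȳ_srs) = (1 − 3695/15993)·279.6/3695 = 0.058187175.
deff = 0.031137549 / 0.058187175 = 0.5351.

0.5351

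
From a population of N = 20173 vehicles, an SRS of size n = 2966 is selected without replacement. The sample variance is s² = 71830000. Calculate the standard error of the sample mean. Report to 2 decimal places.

143.73

Under SRS without replacement, Var(ȳ) = (1 − f)·s²/n with f = n/N = 2966/20173 = 0.14702821.
Var(ȳ) = (1 − 0.14702821)·71830000/2966 = 0.85297179·24217.802 = 20657.102.
SE(ȳ) = √(20657.102) = 143.73.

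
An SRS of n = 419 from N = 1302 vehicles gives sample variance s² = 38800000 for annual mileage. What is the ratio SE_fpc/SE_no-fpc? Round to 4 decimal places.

0.8235

f = n/N = 419/1302 = 0.32181260.
SE_no-fpc = √(s²/n) = 304.30483; SE_fpc = √((1−f)s²/n) = 250.60153.
Ratio = √(1−f) = 0.82352134.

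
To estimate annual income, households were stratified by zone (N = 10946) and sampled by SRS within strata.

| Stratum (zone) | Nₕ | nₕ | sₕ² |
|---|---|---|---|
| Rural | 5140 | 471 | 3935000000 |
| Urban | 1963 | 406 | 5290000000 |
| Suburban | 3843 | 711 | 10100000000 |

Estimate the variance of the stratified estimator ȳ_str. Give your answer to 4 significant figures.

Var(ȳ_str) = Σₕ Wₕ²(1 − fₕ)sₕ²/nₕ with Wₕ = Nₕ/N, N = 10946.
Rural: Wₕ = 0.46957793; term = 0.46957793²·(1 − 0.09163424)·3935000000/471 = 1.6734007 × 10^6.
Urban: Wₕ = 0.17933492; term = 0.17933492²·(1 − 0.20682629)·5290000000/406 = 332374.47.
Suburban: Wₕ = 0.35108716; term = 0.35108716²·(1 − 0.18501171)·10100000000/711 = 1.4270297 × 10^6.
Sum = 3.4328049 × 10^6.

3.433 × 10^6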